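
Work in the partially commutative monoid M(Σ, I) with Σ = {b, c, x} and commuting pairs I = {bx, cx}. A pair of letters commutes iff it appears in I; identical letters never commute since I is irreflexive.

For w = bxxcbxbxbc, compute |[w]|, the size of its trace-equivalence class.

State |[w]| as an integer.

210

#0=b has no predecessor
#1=x has no predecessor
#2=x depends on [1:x]
#3=c depends on [0:b]
#4=b depends on [3:c]
#5=x depends on [2:x]
#6=b depends on [4:b]
#7=x depends on [5:x]
#8=b depends on [6:b]
#9=c depends on [8:b]
sources: [0:b, 1:x]
N(rest) = Σ N(rest − s) over sources s of rest; N(one piece) = 1:
  size 1 → [7]=1  [9]=1
  size 2 → [5,7]=1  [7,9]=2  [8,9]=1
  size 3 → [2,5,7]=1  [5,7,9]=3  [6,8,9]=1  [7,8,9]=3
  size 4 → [1,2,5,7]=1  [2,5,7,9]=4  [4,6,8,9]=1  [5,7,8,9]=6  [6,7,8,9]=4
  size 5 → [1,2,5,7,9]=5  [2,5,7,8,9]=10  [3,4,6,8,9]=1  [4,6,7,8,9]=5  [5,6,7,8,9]=10
  size 6 → [0,3,4,6,8,9]=1  [1,2,5,7,8,9]=15  [2,5,6,7,8,9]=20  [3,4,6,7,8,9]=6  [4,5,6,7,8,9]=15
  size 7 → [0,3,4,6,7,8,9]=7  [1,2,5,6,7,8,9]=35  [2,4,5,6,7,8,9]=35  [3,4,5,6,7,8,9]=21
  size 8 → [0,3,4,5,6,7,8,9]=28  [1,2,4,5,6,7,8,9]=70  [2,3,4,5,6,7,8,9]=56
  first=0(b) contributes 126
  first=1(x) contributes 84
|[w]| = 210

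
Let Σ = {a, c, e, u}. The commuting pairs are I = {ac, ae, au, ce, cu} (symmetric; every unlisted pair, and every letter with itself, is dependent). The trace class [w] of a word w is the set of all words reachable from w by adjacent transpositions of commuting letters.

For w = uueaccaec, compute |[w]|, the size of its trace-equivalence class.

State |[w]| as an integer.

0(u) covers ∅
1(u) covers 0:u
2(e) covers 1:u
3(a) covers ∅
4(c) covers ∅
5(c) covers 4:c
6(a) covers 3:a
7(e) covers 2:e
8(c) covers 5:c
floor of heap: 0:u, 3:a, 4:c
completions by unplaced set U, small U first (add the entries for U minus each lowest piece of U):
  |U|=1: {6}:1  {7}:1  {8}:1
  |U|=2: {2,7}:1  {3,6}:1  {5,8}:1  {6,7}:2  {6,8}:2  {7,8}:2
  |U|=3: {1,2,7}:1  {2,6,7}:3  {2,7,8}:3  {3,6,7}:3  {3,6,8}:3  {4,5,8}:1  {5,6,8}:3  {5,7,8}:3  {6,7,8}:6
  |U|=4: {0,1,2,7}:1  {1,2,6,7}:4  {1,2,7,8}:4  {2,3,6,7}:6  {2,5,7,8}:6  {2,6,7,8}:12  {3,5,6,8}:6  {3,6,7,8}:12  {4,5,6,8}:4  {4,5,7,8}:4  {5,6,7,8}:12
  |U|=5: {0,1,2,6,7}:5  {0,1,2,7,8}:5  {1,2,3,6,7}:10  {1,2,5,7,8}:10  {1,2,6,7,8}:20  {2,3,6,7,8}:30  {2,4,5,7,8}:10  {2,5,6,7,8}:30  {3,4,5,6,8}:10  {3,5,6,7,8}:30  {4,5,6,7,8}:20
  |U|=6: {0,1,2,3,6,7}:15  {0,1,2,5,7,8}:15  {0,1,2,6,7,8}:30  {1,2,3,6,7,8}:60  {1,2,4,5,7,8}:20  {1,2,5,6,7,8}:60  {2,3,5,6,7,8}:90  {2,4,5,6,7,8}:60  {3,4,5,6,7,8}:60
  |U|=7: {0,1,2,3,6,7,8}:105  {0,1,2,4,5,7,8}:35  {0,1,2,5,6,7,8}:105  {1,2,3,5,6,7,8}:210  {1,2,4,5,6,7,8}:140  {2,3,4,5,6,7,8}:210
  start at 0(u): 560
  start at 3(a): 280
  start at 4(c): 420
sum over floor = 1260

1260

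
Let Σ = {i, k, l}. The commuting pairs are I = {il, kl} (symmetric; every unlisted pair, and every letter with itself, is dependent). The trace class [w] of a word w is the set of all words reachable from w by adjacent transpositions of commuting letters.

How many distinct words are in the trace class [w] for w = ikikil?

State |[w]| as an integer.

piece 0:i — minimal
piece 1:k rests on {0:i}
piece 2:i rests on {1:k}
piece 3:k rests on {2:i}
piece 4:i rests on {3:k}
piece 5:l — minimal
minimal pieces: {0:i, 5:l}
ways to finish when only these pieces remain (= sum over removing one remaining piece with nothing left below it):
  1 left: {4}→1  {5}→1
  2 left: {3,4}→1  {4,5}→2
  3 left: {2,3,4}→1  {3,4,5}→3
  4 left: {1,2,3,4}→1  {2,3,4,5}→4
  placing 0:i first → 5 extensions
  placing 5:l first → 1 extensions
total linear extensions = 6

6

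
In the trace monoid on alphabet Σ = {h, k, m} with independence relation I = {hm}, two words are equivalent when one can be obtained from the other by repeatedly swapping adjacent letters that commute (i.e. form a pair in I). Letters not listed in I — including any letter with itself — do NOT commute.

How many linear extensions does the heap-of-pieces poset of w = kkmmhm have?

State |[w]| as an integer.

0(k) covers ∅
1(k) covers 0:k
2(m) covers 1:k
3(m) covers 2:m
4(h) covers 1:k
5(m) covers 3:m
floor of heap: 0:k
completions by unplaced set U, small U first (add the entries for U minus each lowest piece of U):
  |U|=1: {4}:1  {5}:1
  |U|=2: {3,5}:1  {4,5}:2
  |U|=3: {2,3,5}:1  {3,4,5}:3
  |U|=4: {2,3,4,5}:4
  start at 0(k): 4

4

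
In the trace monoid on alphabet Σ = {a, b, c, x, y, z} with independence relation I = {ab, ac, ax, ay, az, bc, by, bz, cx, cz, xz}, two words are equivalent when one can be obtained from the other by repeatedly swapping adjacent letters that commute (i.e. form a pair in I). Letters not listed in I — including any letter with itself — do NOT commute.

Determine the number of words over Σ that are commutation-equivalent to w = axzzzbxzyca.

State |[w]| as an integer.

drop 0:a onto floor
drop 1:x onto floor
drop 2:z onto floor
drop 3:z onto {2:z}
drop 4:z onto {3:z}
drop 5:b onto {1:x}
drop 6:x onto {5:b}
drop 7:z onto {4:z}
drop 8:y onto {6:x, 7:z}
drop 9:c onto {8:y}
drop 10:a onto {0:a}
ground layer = {0:a, 1:x, 2:z}
drop-orders for the pieces not yet dropped (sum over which currently-grounded one goes next):
  1 to go: {9} 1  {10} 1
  2 to go: {0,10} 1  {8,9} 1  {9,10} 2
  3 to go: {0,9,10} 3  {6,8,9} 1  {7,8,9} 1  {8,9,10} 3
  4 to go: {0,8,9,10} 6  {4,7,8,9} 1  {5,6,8,9} 1  {6,7,8,9} 2  {6,8,9,10} 4  {7,8,9,10} 4
  5 to go: {0,6,8,9,10} 10  {0,7,8,9,10} 10  {1,5,6,8,9} 1  {3,4,7,8,9} 1  {4,6,7,8,9} 3  {4,7,8,9,10} 5  {5,6,7,8,9} 3  {5,6,8,9,10} 5  {6,7,8,9,10} 10
  6 to go: {0,4,7,8,9,10} 15  {0,5,6,8,9,10} 15  {0,6,7,8,9,10} 30  {1,5,6,7,8,9} 4  {1,5,6,8,9,10} 6  {2,3,4,7,8,9} 1  {3,4,6,7,8,9} 4  {3,4,7,8,9,10} 6  {4,5,6,7,8,9} 6  {4,6,7,8,9,10} 18  {5,6,7,8,9,10} 18
  7 to go: {0,1,5,6,8,9,10} 21  {0,3,4,7,8,9,10} 21  {0,4,6,7,8,9,10} 63  {0,5,6,7,8,9,10} 63  {1,4,5,6,7,8,9} 10  {1,5,6,7,8,9,10} 28  {2,3,4,6,7,8,9} 5  {2,3,4,7,8,9,10} 7  {3,4,5,6,7,8,9} 10  {3,4,6,7,8,9,10} 28  {4,5,6,7,8,9,10} 42
  8 to go: {0,1,5,6,7,8,9,10} 112  {0,2,3,4,7,8,9,10} 28  {0,3,4,6,7,8,9,10} 112  {0,4,5,6,7,8,9,10} 168  {1,3,4,5,6,7,8,9} 20  {1,4,5,6,7,8,9,10} 80  {2,3,4,5,6,7,8,9} 15  {2,3,4,6,7,8,9,10} 40  {3,4,5,6,7,8,9,10} 80
  9 to go: {0,1,4,5,6,7,8,9,10} 360  {0,2,3,4,6,7,8,9,10} 180  {0,3,4,5,6,7,8,9,10} 360  {1,2,3,4,5,6,7,8,9} 35  {1,3,4,5,6,7,8,9,10} 180  {2,3,4,5,6,7,8,9,10} 135
  if 0:a drops first: 350 orders
  if 1:x drops first: 675 orders
  if 2:z drops first: 900 orders
heap linearizations: 1925

1925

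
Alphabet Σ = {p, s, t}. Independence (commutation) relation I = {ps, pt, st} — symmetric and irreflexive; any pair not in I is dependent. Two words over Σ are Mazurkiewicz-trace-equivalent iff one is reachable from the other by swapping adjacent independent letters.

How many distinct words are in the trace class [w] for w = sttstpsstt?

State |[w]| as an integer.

piece 0:s — minimal
piece 1:t — minimal
piece 2:t rests on {1:t}
piece 3:s rests on {0:s}
piece 4:t rests on {2:t}
piece 5:p — minimal
piece 6:s rests on {3:s}
piece 7:s rests on {6:s}
piece 8:t rests on {4:t}
piece 9:t rests on {8:t}
minimal pieces: {0:s, 1:t, 5:p}
ways to finish when only these pieces remain (= sum over removing one remaining piece with nothing left below it):
  1 left: {5}→1  {7}→1  {9}→1
  2 left: {5,7}→2  {5,9}→2  {6,7}→1  {7,9}→2  {8,9}→1
  3 left: {3,6,7}→1  {4,8,9}→1  {5,6,7}→3  {5,7,9}→6  {5,8,9}→3  {6,7,9}→3  {7,8,9}→3
  4 left: {0,3,6,7}→1  {2,4,8,9}→1  {3,5,6,7}→4  {3,6,7,9}→4  {4,5,8,9}→4  {4,7,8,9}→4  {5,6,7,9}→12  {5,7,8,9}→12  {6,7,8,9}→6
  5 left: {0,3,5,6,7}→5  {0,3,6,7,9}→5  {1,2,4,8,9}→1  {2,4,5,8,9}→5  {2,4,7,8,9}→5  {3,5,6,7,9}→20  {3,6,7,8,9}→10  {4,5,7,8,9}→20  {4,6,7,8,9}→10  {5,6,7,8,9}→30
  6 left: {0,3,5,6,7,9}→30  {0,3,6,7,8,9}→15  {1,2,4,5,8,9}→6  {1,2,4,7,8,9}→6  {2,4,5,7,8,9}→30  {2,4,6,7,8,9}→15  {3,4,6,7,8,9}→20  {3,5,6,7,8,9}→60  {4,5,6,7,8,9}→60
  7 left: {0,3,4,6,7,8,9}→35  {0,3,5,6,7,8,9}→105  {1,2,4,5,7,8,9}→42  {1,2,4,6,7,8,9}→21  {2,3,4,6,7,8,9}→35  {2,4,5,6,7,8,9}→105  {3,4,5,6,7,8,9}→140
  8 left: {0,2,3,4,6,7,8,9}→70  {0,3,4,5,6,7,8,9}→280  {1,2,3,4,6,7,8,9}→56  {1,2,4,5,6,7,8,9}→168  {2,3,4,5,6,7,8,9}→280
  placing 0:s first → 504 extensions
  placing 1:t first → 630 extensions
  placing 5:p first → 126 extensions
total linear extensions = 1260

1260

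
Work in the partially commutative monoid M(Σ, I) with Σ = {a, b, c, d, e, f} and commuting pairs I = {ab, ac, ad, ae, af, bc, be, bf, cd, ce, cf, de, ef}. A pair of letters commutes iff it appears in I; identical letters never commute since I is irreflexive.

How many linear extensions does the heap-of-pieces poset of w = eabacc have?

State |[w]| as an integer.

#0=e has no predecessor
#1=a has no predecessor
#2=b has no predecessor
#3=a depends on [1:a]
#4=c has no predecessor
#5=c depends on [4:c]
sources: [0:e, 1:a, 2:b, 4:c]
N(rest) = Σ N(rest − s) over sources s of rest; N(one piece) = 1:
  size 1 → [0]=1  [2]=1  [3]=1  [5]=1
  size 2 → [0,2]=2  [0,3]=2  [0,5]=2  [1,3]=1  [2,3]=2  [2,5]=2  [3,5]=2  [4,5]=1
  size 3 → [0,1,3]=3  [0,2,3]=6  [0,2,5]=6  [0,3,5]=6  [0,4,5]=3  [1,2,3]=3  [1,3,5]=3  [2,3,5]=6  [2,4,5]=3  [3,4,5]=3
  size 4 → [0,1,2,3]=12  [0,1,3,5]=12  [0,2,3,5]=24  [0,2,4,5]=12  [0,3,4,5]=12  [1,2,3,5]=12  [1,3,4,5]=6  [2,3,4,5]=12
  first=0(e) contributes 30
  first=1(a) contributes 60
  first=2(b) contributes 30
  first=4(c) contributes 60
|[w]| = 180

180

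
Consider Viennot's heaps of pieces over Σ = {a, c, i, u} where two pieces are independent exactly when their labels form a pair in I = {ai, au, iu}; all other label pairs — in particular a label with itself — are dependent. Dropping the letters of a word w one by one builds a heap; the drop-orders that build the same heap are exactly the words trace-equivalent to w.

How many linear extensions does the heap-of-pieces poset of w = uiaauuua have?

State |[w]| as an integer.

drop 0:u onto floor
drop 1:i onto floor
drop 2:a onto floor
drop 3:a onto {2:a}
drop 4:u onto {0:u}
drop 5:u onto {4:u}
drop 6:u onto {5:u}
drop 7:a onto {3:a}
ground layer = {0:u, 1:i, 2:a}
drop-orders for the pieces not yet dropped (sum over which currently-grounded one goes next):
  1 to go: {1} 1  {6} 1  {7} 1
  2 to go: {1,6} 2  {1,7} 2  {3,7} 1  {5,6} 1  {6,7} 2
  3 to go: {1,3,7} 3  {1,5,6} 3  {1,6,7} 6  {2,3,7} 1  {3,6,7} 3  {4,5,6} 1  {5,6,7} 3
  4 to go: {0,4,5,6} 1  {1,2,3,7} 4  {1,3,6,7} 12  {1,4,5,6} 4  {1,5,6,7} 12  {2,3,6,7} 4  {3,5,6,7} 6  {4,5,6,7} 4
  5 to go: {0,1,4,5,6} 5  {0,4,5,6,7} 5  {1,2,3,6,7} 20  {1,3,5,6,7} 30  {1,4,5,6,7} 20  {2,3,5,6,7} 10  {3,4,5,6,7} 10
  6 to go: {0,1,4,5,6,7} 30  {0,3,4,5,6,7} 15  {1,2,3,5,6,7} 60  {1,3,4,5,6,7} 60  {2,3,4,5,6,7} 20
  if 0:u drops first: 140 orders
  if 1:i drops first: 35 orders
  if 2:a drops first: 105 orders
heap linearizations: 280

280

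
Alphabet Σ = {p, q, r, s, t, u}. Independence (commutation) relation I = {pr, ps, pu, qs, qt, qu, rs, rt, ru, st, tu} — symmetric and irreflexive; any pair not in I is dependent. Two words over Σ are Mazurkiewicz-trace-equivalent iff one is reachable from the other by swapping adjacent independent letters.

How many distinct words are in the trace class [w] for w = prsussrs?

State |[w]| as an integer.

piece 0:p — minimal
piece 1:r — minimal
piece 2:s — minimal
piece 3:u rests on {2:s}
piece 4:s rests on {3:u}
piece 5:s rests on {4:s}
piece 6:r rests on {1:r}
piece 7:s rests on {5:s}
minimal pieces: {0:p, 1:r, 2:s}
ways to finish when only these pieces remain (= sum over removing one remaining piece with nothing left below it):
  1 left: {0}→1  {6}→1  {7}→1
  2 left: {0,6}→2  {0,7}→2  {1,6}→1  {5,7}→1  {6,7}→2
  3 left: {0,1,6}→3  {0,5,7}→3  {0,6,7}→6  {1,6,7}→3  {4,5,7}→1  {5,6,7}→3
  4 left: {0,1,6,7}→12  {0,4,5,7}→4  {0,5,6,7}→12  {1,5,6,7}→6  {3,4,5,7}→1  {4,5,6,7}→4
  5 left: {0,1,5,6,7}→30  {0,3,4,5,7}→5  {0,4,5,6,7}→20  {1,4,5,6,7}→10  {2,3,4,5,7}→1  {3,4,5,6,7}→5
  6 left: {0,1,4,5,6,7}→60  {0,2,3,4,5,7}→6  {0,3,4,5,6,7}→30  {1,3,4,5,6,7}→15  {2,3,4,5,6,7}→6
  placing 0:p first → 21 extensions
  placing 1:r first → 42 extensions
  placing 2:s first → 105 extensions
total linear extensions = 168

168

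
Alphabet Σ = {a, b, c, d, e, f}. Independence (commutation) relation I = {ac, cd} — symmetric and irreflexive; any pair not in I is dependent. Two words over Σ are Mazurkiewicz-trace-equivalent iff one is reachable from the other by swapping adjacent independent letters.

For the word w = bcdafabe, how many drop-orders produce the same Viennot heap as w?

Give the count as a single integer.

drop 0:b onto floor
drop 1:c onto {0:b}
drop 2:d onto {0:b}
drop 3:a onto {2:d}
drop 4:f onto {1:c, 3:a}
drop 5:a onto {4:f}
drop 6:b onto {5:a}
drop 7:e onto {6:b}
ground layer = {0:b}
drop-orders for the pieces not yet dropped (sum over which currently-grounded one goes next):
  1 to go: {7} 1
  2 to go: {6,7} 1
  3 to go: {5,6,7} 1
  4 to go: {4,5,6,7} 1
  5 to go: {1,4,5,6,7} 1  {3,4,5,6,7} 1
  6 to go: {1,3,4,5,6,7} 2  {2,3,4,5,6,7} 1
  if 0:b drops first: 3 orders

3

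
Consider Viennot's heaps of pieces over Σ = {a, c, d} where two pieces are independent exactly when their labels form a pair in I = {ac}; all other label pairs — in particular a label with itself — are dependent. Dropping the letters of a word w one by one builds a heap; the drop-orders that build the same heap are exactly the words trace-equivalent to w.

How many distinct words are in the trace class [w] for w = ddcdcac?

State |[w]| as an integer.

drop 0:d onto floor
drop 1:d onto {0:d}
drop 2:c onto {1:d}
drop 3:d onto {2:c}
drop 4:c onto {3:d}
drop 5:a onto {3:d}
drop 6:c onto {4:c}
ground layer = {0:d}
drop-orders for the pieces not yet dropped (sum over which currently-grounded one goes next):
  1 to go: {5} 1  {6} 1
  2 to go: {4,6} 1  {5,6} 2
  3 to go: {4,5,6} 3
  4 to go: {3,4,5,6} 3
  5 to go: {2,3,4,5,6} 3
  if 0:d drops first: 3 orders

3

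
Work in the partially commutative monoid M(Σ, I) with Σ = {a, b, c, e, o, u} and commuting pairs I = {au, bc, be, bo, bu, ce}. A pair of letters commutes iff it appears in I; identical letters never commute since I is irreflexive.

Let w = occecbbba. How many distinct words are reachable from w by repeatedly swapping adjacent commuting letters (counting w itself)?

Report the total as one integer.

drop 0:o onto floor
drop 1:c onto {0:o}
drop 2:c onto {1:c}
drop 3:e onto {0:o}
drop 4:c onto {2:c}
drop 5:b onto floor
drop 6:b onto {5:b}
drop 7:b onto {6:b}
drop 8:a onto {3:e, 4:c, 7:b}
ground layer = {0:o, 5:b}
drop-orders for the pieces not yet dropped (sum over which currently-grounded one goes next):
  1 to go: {8} 1
  2 to go: {3,8} 1  {4,8} 1  {7,8} 1
  3 to go: {2,4,8} 1  {3,4,8} 2  {3,7,8} 2  {4,7,8} 2  {6,7,8} 1
  4 to go: {1,2,4,8} 1  {2,3,4,8} 3  {2,4,7,8} 3  {3,4,7,8} 6  {3,6,7,8} 3  {4,6,7,8} 3  {5,6,7,8} 1
  5 to go: {1,2,3,4,8} 4  {1,2,4,7,8} 4  {2,3,4,7,8} 12  {2,4,6,7,8} 6  {3,4,6,7,8} 12  {3,5,6,7,8} 4  {4,5,6,7,8} 4
  6 to go: {0,1,2,3,4,8} 4  {1,2,3,4,7,8} 20  {1,2,4,6,7,8} 10  {2,3,4,6,7,8} 30  {2,4,5,6,7,8} 10  {3,4,5,6,7,8} 20
  7 to go: {0,1,2,3,4,7,8} 24  {1,2,3,4,6,7,8} 60  {1,2,4,5,6,7,8} 20  {2,3,4,5,6,7,8} 60
  if 0:o drops first: 140 orders
  if 5:b drops first: 84 orders
heap linearizations: 224

224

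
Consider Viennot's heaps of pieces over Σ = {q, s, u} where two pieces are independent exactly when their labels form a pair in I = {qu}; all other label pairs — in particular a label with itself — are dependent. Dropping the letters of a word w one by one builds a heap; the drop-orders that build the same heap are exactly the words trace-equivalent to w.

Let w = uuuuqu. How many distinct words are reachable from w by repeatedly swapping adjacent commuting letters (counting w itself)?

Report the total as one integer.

6

0(u) covers ∅
1(u) covers 0:u
2(u) covers 1:u
3(u) covers 2:u
4(q) covers ∅
5(u) covers 3:u
floor of heap: 0:u, 4:q
completions by unplaced set U, small U first (add the entries for U minus each lowest piece of U):
  |U|=1: {4}:1  {5}:1
  |U|=2: {3,5}:1  {4,5}:2
  |U|=3: {2,3,5}:1  {3,4,5}:3
  |U|=4: {1,2,3,5}:1  {2,3,4,5}:4
  start at 0(u): 5
  start at 4(q): 1
sum over floor = 6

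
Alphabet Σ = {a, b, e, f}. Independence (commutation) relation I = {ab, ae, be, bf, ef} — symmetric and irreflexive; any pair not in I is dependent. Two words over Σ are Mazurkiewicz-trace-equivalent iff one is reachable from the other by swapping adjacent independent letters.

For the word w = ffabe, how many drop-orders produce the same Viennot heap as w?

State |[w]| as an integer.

#0=f has no predecessor
#1=f depends on [0:f]
#2=a depends on [1:f]
#3=b has no predecessor
#4=e has no predecessor
sources: [0:f, 3:b, 4:e]
N(rest) = Σ N(rest − s) over sources s of rest; N(one piece) = 1:
  size 1 → [2]=1  [3]=1  [4]=1
  size 2 → [1,2]=1  [2,3]=2  [2,4]=2  [3,4]=2
  size 3 → [0,1,2]=1  [1,2,3]=3  [1,2,4]=3  [2,3,4]=6
  first=0(f) contributes 12
  first=3(b) contributes 4
  first=4(e) contributes 4
|[w]| = 20

20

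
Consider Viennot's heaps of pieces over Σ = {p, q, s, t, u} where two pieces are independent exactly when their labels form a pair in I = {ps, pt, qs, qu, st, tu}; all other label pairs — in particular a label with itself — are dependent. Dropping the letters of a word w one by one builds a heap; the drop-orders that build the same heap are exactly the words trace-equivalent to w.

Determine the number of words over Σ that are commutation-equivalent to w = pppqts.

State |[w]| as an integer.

0(p) covers ∅
1(p) covers 0:p
2(p) covers 1:p
3(q) covers 2:p
4(t) covers 3:q
5(s) covers ∅
floor of heap: 0:p, 5:s
completions by unplaced set U, small U first (add the entries for U minus each lowest piece of U):
  |U|=1: {4}:1  {5}:1
  |U|=2: {3,4}:1  {4,5}:2
  |U|=3: {2,3,4}:1  {3,4,5}:3
  |U|=4: {1,2,3,4}:1  {2,3,4,5}:4
  start at 0(p): 5
  start at 5(s): 1
sum over floor = 6

6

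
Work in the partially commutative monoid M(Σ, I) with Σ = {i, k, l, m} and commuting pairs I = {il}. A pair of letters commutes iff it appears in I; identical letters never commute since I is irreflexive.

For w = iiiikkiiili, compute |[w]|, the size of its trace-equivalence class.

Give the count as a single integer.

5

0(i) covers ∅
1(i) covers 0:i
2(i) covers 1:i
3(i) covers 2:i
4(k) covers 3:i
5(k) covers 4:k
6(i) covers 5:k
7(i) covers 6:i
8(i) covers 7:i
9(l) covers 5:k
10(i) covers 8:i
floor of heap: 0:i
completions by unplaced set U, small U first (add the entries for U minus each lowest piece of U):
  |U|=1: {9}:1  {10}:1
  |U|=2: {8,10}:1  {9,10}:2
  |U|=3: {7,8,10}:1  {8,9,10}:3
  |U|=4: {6,7,8,10}:1  {7,8,9,10}:4
  |U|=5: {6,7,8,9,10}:5
  |U|=6: {5,6,7,8,9,10}:5
  |U|=7: {4,5,6,7,8,9,10}:5
  |U|=8: {3,4,5,6,7,8,9,10}:5
  |U|=9: {2,3,4,5,6,7,8,9,10}:5
  start at 0(i): 5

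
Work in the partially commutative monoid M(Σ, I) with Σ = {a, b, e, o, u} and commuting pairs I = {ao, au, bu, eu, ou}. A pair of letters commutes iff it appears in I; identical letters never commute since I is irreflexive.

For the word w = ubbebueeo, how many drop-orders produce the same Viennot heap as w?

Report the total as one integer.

36

piece 0:u — minimal
piece 1:b — minimal
piece 2:b rests on {1:b}
piece 3:e rests on {2:b}
piece 4:b rests on {3:e}
piece 5:u rests on {0:u}
piece 6:e rests on {4:b}
piece 7:e rests on {6:e}
piece 8:o rests on {7:e}
minimal pieces: {0:u, 1:b}
ways to finish when only these pieces remain (= sum over removing one remaining piece with nothing left below it):
  1 left: {5}→1  {8}→1
  2 left: {0,5}→1  {5,8}→2  {7,8}→1
  3 left: {0,5,8}→3  {5,7,8}→3  {6,7,8}→1
  4 left: {0,5,7,8}→6  {4,6,7,8}→1  {5,6,7,8}→4
  5 left: {0,5,6,7,8}→10  {3,4,6,7,8}→1  {4,5,6,7,8}→5
  6 left: {0,4,5,6,7,8}→15  {2,3,4,6,7,8}→1  {3,4,5,6,7,8}→6
  7 left: {0,3,4,5,6,7,8}→21  {1,2,3,4,6,7,8}→1  {2,3,4,5,6,7,8}→7
  placing 0:u first → 8 extensions
  placing 1:b first → 28 extensions
total linear extensions = 36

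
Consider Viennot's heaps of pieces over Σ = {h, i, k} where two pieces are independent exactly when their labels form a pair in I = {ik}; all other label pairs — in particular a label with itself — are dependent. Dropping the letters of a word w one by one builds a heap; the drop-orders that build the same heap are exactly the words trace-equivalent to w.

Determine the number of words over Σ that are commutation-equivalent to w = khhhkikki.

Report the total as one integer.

10

drop 0:k onto floor
drop 1:h onto {0:k}
drop 2:h onto {1:h}
drop 3:h onto {2:h}
drop 4:k onto {3:h}
drop 5:i onto {3:h}
drop 6:k onto {4:k}
drop 7:k onto {6:k}
drop 8:i onto {5:i}
ground layer = {0:k}
drop-orders for the pieces not yet dropped (sum over which currently-grounded one goes next):
  1 to go: {7} 1  {8} 1
  2 to go: {5,8} 1  {6,7} 1  {7,8} 2
  3 to go: {4,6,7} 1  {5,7,8} 3  {6,7,8} 3
  4 to go: {4,6,7,8} 4  {5,6,7,8} 6
  5 to go: {4,5,6,7,8} 10
  6 to go: {3,4,5,6,7,8} 10
  7 to go: {2,3,4,5,6,7,8} 10
  if 0:k drops first: 10 orders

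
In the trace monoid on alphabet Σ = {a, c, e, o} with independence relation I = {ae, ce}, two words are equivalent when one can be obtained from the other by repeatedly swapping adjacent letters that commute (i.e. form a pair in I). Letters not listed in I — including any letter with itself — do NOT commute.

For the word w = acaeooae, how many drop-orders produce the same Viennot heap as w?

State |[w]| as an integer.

piece 0:a — minimal
piece 1:c rests on {0:a}
piece 2:a rests on {1:c}
piece 3:e — minimal
piece 4:o rests on {2:a, 3:e}
piece 5:o rests on {4:o}
piece 6:a rests on {5:o}
piece 7:e rests on {5:o}
minimal pieces: {0:a, 3:e}
ways to finish when only these pieces remain (= sum over removing one remaining piece with nothing left below it):
  1 left: {6}→1  {7}→1
  2 left: {6,7}→2
  3 left: {5,6,7}→2
  4 left: {4,5,6,7}→2
  5 left: {2,4,5,6,7}→2  {3,4,5,6,7}→2
  6 left: {1,2,4,5,6,7}→2  {2,3,4,5,6,7}→4
  placing 0:a first → 6 extensions
  placing 3:e first → 2 extensions
total linear extensions = 8

8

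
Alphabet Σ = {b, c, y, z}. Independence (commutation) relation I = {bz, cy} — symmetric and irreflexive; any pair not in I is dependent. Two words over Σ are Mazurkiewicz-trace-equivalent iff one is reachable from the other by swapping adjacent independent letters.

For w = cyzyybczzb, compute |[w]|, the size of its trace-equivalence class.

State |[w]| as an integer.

6

piece 0:c — minimal
piece 1:y — minimal
piece 2:z rests on {0:c, 1:y}
piece 3:y rests on {2:z}
piece 4:y rests on {3:y}
piece 5:b rests on {4:y}
piece 6:c rests on {5:b}
piece 7:z rests on {6:c}
piece 8:z rests on {7:z}
piece 9:b rests on {6:c}
minimal pieces: {0:c, 1:y}
ways to finish when only these pieces remain (= sum over removing one remaining piece with nothing left below it):
  1 left: {8}→1  {9}→1
  2 left: {7,8}→1  {8,9}→2
  3 left: {7,8,9}→3
  4 left: {6,7,8,9}→3
  5 left: {5,6,7,8,9}→3
  6 left: {4,5,6,7,8,9}→3
  7 left: {3,4,5,6,7,8,9}→3
  8 left: {2,3,4,5,6,7,8,9}→3
  placing 0:c first → 3 extensions
  placing 1:y first → 3 extensions
total linear extensions = 6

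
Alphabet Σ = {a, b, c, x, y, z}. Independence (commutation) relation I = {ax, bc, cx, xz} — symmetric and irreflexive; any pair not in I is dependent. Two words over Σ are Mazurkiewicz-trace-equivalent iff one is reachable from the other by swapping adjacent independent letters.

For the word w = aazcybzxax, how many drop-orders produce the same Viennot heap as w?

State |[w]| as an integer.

6

piece 0:a — minimal
piece 1:a rests on {0:a}
piece 2:z rests on {1:a}
piece 3:c rests on {2:z}
piece 4:y rests on {3:c}
piece 5:b rests on {4:y}
piece 6:z rests on {5:b}
piece 7:x rests on {5:b}
piece 8:a rests on {6:z}
piece 9:x rests on {7:x}
minimal pieces: {0:a}
ways to finish when only these pieces remain (= sum over removing one remaining piece with nothing left below it):
  1 left: {8}→1  {9}→1
  2 left: {6,8}→1  {7,9}→1  {8,9}→2
  3 left: {6,8,9}→3  {7,8,9}→3
  4 left: {6,7,8,9}→6
  5 left: {5,6,7,8,9}→6
  6 left: {4,5,6,7,8,9}→6
  7 left: {3,4,5,6,7,8,9}→6
  8 left: {2,3,4,5,6,7,8,9}→6
  placing 0:a first → 6 extensions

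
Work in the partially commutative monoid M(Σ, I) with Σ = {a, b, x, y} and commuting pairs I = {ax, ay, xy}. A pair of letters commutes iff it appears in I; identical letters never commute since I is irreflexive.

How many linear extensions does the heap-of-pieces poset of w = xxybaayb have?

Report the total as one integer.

drop 0:x onto floor
drop 1:x onto {0:x}
drop 2:y onto floor
drop 3:b onto {1:x, 2:y}
drop 4:a onto {3:b}
drop 5:a onto {4:a}
drop 6:y onto {3:b}
drop 7:b onto {5:a, 6:y}
ground layer = {0:x, 2:y}
drop-orders for the pieces not yet dropped (sum over which currently-grounded one goes next):
  1 to go: {7} 1
  2 to go: {5,7} 1  {6,7} 1
  3 to go: {4,5,7} 1  {5,6,7} 2
  4 to go: {4,5,6,7} 3
  5 to go: {3,4,5,6,7} 3
  6 to go: {1,3,4,5,6,7} 3  {2,3,4,5,6,7} 3
  if 0:x drops first: 6 orders
  if 2:y drops first: 3 orders
heap linearizations: 9

9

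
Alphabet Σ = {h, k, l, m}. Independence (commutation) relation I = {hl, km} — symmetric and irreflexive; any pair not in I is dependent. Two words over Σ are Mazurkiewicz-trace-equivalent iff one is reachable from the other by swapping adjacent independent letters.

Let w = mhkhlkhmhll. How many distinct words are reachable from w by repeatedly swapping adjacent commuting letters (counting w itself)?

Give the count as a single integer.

0(m) covers ∅
1(h) covers 0:m
2(k) covers 1:h
3(h) covers 2:k
4(l) covers 2:k
5(k) covers 3:h, 4:l
6(h) covers 5:k
7(m) covers 6:h
8(h) covers 7:m
9(l) covers 7:m
10(l) covers 9:l
floor of heap: 0:m
completions by unplaced set U, small U first (add the entries for U minus each lowest piece of U):
  |U|=1: {8}:1  {10}:1
  |U|=2: {8,10}:2  {9,10}:1
  |U|=3: {8,9,10}:3
  |U|=4: {7,8,9,10}:3
  |U|=5: {6,7,8,9,10}:3
  |U|=6: {5,6,7,8,9,10}:3
  |U|=7: {3,5,6,7,8,9,10}:3  {4,5,6,7,8,9,10}:3
  |U|=8: {3,4,5,6,7,8,9,10}:6
  |U|=9: {2,3,4,5,6,7,8,9,10}:6
  start at 0(m): 6

6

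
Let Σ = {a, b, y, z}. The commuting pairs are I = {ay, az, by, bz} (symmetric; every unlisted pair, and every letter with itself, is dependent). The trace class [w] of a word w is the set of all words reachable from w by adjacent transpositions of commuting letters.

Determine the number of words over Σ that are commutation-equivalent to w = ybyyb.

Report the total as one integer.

drop 0:y onto floor
drop 1:b onto floor
drop 2:y onto {0:y}
drop 3:y onto {2:y}
drop 4:b onto {1:b}
ground layer = {0:y, 1:b}
drop-orders for the pieces not yet dropped (sum over which currently-grounded one goes next):
  1 to go: {3} 1  {4} 1
  2 to go: {1,4} 1  {2,3} 1  {3,4} 2
  3 to go: {0,2,3} 1  {1,3,4} 3  {2,3,4} 3
  if 0:y drops first: 6 orders
  if 1:b drops first: 4 orders
heap linearizations: 10

10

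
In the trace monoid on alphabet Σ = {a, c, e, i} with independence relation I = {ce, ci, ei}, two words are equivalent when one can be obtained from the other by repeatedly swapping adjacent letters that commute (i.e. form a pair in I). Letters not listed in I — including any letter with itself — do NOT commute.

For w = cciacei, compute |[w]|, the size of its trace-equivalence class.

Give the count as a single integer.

0(c) covers ∅
1(c) covers 0:c
2(i) covers ∅
3(a) covers 1:c, 2:i
4(c) covers 3:a
5(e) covers 3:a
6(i) covers 3:a
floor of heap: 0:c, 2:i
completions by unplaced set U, small U first (add the entries for U minus each lowest piece of U):
  |U|=1: {4}:1  {5}:1  {6}:1
  |U|=2: {4,5}:2  {4,6}:2  {5,6}:2
  |U|=3: {4,5,6}:6
  |U|=4: {3,4,5,6}:6
  |U|=5: {1,3,4,5,6}:6  {2,3,4,5,6}:6
  start at 0(c): 12
  start at 2(i): 6
sum over floor = 18

18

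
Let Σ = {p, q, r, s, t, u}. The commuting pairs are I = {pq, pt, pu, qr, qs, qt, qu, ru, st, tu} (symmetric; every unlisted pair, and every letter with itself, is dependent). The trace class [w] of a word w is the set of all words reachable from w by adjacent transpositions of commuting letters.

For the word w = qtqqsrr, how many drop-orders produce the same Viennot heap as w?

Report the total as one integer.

70

#0=q has no predecessor
#1=t has no predecessor
#2=q depends on [0:q]
#3=q depends on [2:q]
#4=s has no predecessor
#5=r depends on [1:t, 4:s]
#6=r depends on [5:r]
sources: [0:q, 1:t, 4:s]
N(rest) = Σ N(rest − s) over sources s of rest; N(one piece) = 1:
  size 1 → [3]=1  [6]=1
  size 2 → [2,3]=1  [3,6]=2  [5,6]=1
  size 3 → [0,2,3]=1  [1,5,6]=1  [2,3,6]=3  [3,5,6]=3  [4,5,6]=1
  size 4 → [0,2,3,6]=4  [1,3,5,6]=4  [1,4,5,6]=2  [2,3,5,6]=6  [3,4,5,6]=4
  size 5 → [0,2,3,5,6]=10  [1,2,3,5,6]=10  [1,3,4,5,6]=10  [2,3,4,5,6]=10
  first=0(q) contributes 30
  first=1(t) contributes 20
  first=4(s) contributes 20
|[w]| = 70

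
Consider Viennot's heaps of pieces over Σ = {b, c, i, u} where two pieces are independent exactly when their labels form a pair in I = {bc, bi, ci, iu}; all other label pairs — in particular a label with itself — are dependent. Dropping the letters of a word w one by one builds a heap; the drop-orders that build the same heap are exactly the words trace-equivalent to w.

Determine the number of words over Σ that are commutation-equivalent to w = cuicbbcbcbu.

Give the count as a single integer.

385

#0=c has no predecessor
#1=u depends on [0:c]
#2=i has no predecessor
#3=c depends on [1:u]
#4=b depends on [1:u]
#5=b depends on [4:b]
#6=c depends on [3:c]
#7=b depends on [5:b]
#8=c depends on [6:c]
#9=b depends on [7:b]
#10=u depends on [8:c, 9:b]
sources: [0:c, 2:i]
N(rest) = Σ N(rest − s) over sources s of rest; N(one piece) = 1:
  size 1 → [2]=1  [10]=1
  size 2 → [2,10]=2  [8,10]=1  [9,10]=1
  size 3 → [2,8,10]=3  [2,9,10]=3  [6,8,10]=1  [7,9,10]=1  [8,9,10]=2
  size 4 → [2,6,8,10]=4  [2,7,9,10]=4  [2,8,9,10]=8  [3,6,8,10]=1  [5,7,9,10]=1  [6,8,9,10]=3  [7,8,9,10]=3
  size 5 → [2,3,6,8,10]=5  [2,5,7,9,10]=5  [2,6,8,9,10]=15  [2,7,8,9,10]=15  [3,6,8,9,10]=4  [4,5,7,9,10]=1  [5,7,8,9,10]=4  [6,7,8,9,10]=6
  size 6 → [2,3,6,8,9,10]=24  [2,4,5,7,9,10]=6  [2,5,7,8,9,10]=24  [2,6,7,8,9,10]=36  [3,6,7,8,9,10]=10  [4,5,7,8,9,10]=5  [5,6,7,8,9,10]=10
  size 7 → [2,3,6,7,8,9,10]=70  [2,4,5,7,8,9,10]=35  [2,5,6,7,8,9,10]=70  [3,5,6,7,8,9,10]=20  [4,5,6,7,8,9,10]=15
  size 8 → [2,3,5,6,7,8,9,10]=160  [2,4,5,6,7,8,9,10]=120  [3,4,5,6,7,8,9,10]=35
  size 9 → [1,3,4,5,6,7,8,9,10]=35  [2,3,4,5,6,7,8,9,10]=315
  first=0(c) contributes 350
  first=2(i) contributes 35
|[w]| = 385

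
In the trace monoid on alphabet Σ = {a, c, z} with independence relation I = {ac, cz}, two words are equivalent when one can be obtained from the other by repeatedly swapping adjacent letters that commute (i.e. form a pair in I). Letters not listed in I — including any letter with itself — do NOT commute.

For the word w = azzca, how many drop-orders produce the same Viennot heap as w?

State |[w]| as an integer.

5

0(a) covers ∅
1(z) covers 0:a
2(z) covers 1:z
3(c) covers ∅
4(a) covers 2:z
floor of heap: 0:a, 3:c
completions by unplaced set U, small U first (add the entries for U minus each lowest piece of U):
  |U|=1: {3}:1  {4}:1
  |U|=2: {2,4}:1  {3,4}:2
  |U|=3: {1,2,4}:1  {2,3,4}:3
  start at 0(a): 4
  start at 3(c): 1
sum over floor = 5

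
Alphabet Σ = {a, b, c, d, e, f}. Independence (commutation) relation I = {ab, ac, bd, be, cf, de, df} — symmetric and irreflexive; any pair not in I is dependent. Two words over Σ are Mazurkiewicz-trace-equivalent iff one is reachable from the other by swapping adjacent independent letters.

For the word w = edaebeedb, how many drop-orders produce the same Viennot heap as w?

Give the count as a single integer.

piece 0:e — minimal
piece 1:d — minimal
piece 2:a rests on {0:e, 1:d}
piece 3:e rests on {2:a}
piece 4:b — minimal
piece 5:e rests on {3:e}
piece 6:e rests on {5:e}
piece 7:d rests on {2:a}
piece 8:b rests on {4:b}
minimal pieces: {0:e, 1:d, 4:b}
ways to finish when only these pieces remain (= sum over removing one remaining piece with nothing left below it):
  1 left: {6}→1  {7}→1  {8}→1
  2 left: {4,8}→1  {5,6}→1  {6,7}→2  {6,8}→2  {7,8}→2
  3 left: {3,5,6}→1  {4,6,8}→3  {4,7,8}→3  {5,6,7}→3  {5,6,8}→3  {6,7,8}→6
  4 left: {3,5,6,7}→4  {3,5,6,8}→4  {4,5,6,8}→6  {4,6,7,8}→12  {5,6,7,8}→12
  5 left: {2,3,5,6,7}→4  {3,4,5,6,8}→10  {3,5,6,7,8}→20  {4,5,6,7,8}→30
  6 left: {0,2,3,5,6,7}→4  {1,2,3,5,6,7}→4  {2,3,5,6,7,8}→24  {3,4,5,6,7,8}→60
  7 left: {0,1,2,3,5,6,7}→8  {0,2,3,5,6,7,8}→28  {1,2,3,5,6,7,8}→28  {2,3,4,5,6,7,8}→84
  placing 0:e first → 112 extensions
  placing 1:d first → 112 extensions
  placing 4:b first → 64 extensions
total linear extensions = 288

288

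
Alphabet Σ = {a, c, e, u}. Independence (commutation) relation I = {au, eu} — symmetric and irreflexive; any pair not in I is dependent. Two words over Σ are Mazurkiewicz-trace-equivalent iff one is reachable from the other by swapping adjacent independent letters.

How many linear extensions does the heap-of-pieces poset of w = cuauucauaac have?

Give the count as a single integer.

#0=c has no predecessor
#1=u depends on [0:c]
#2=a depends on [0:c]
#3=u depends on [1:u]
#4=u depends on [3:u]
#5=c depends on [2:a, 4:u]
#6=a depends on [5:c]
#7=u depends on [5:c]
#8=a depends on [6:a]
#9=a depends on [8:a]
#10=c depends on [7:u, 9:a]
sources: [0:c]
N(rest) = Σ N(rest − s) over sources s of rest; N(one piece) = 1:
  size 1 → [10]=1
  size 2 → [7,10]=1  [9,10]=1
  size 3 → [7,9,10]=2  [8,9,10]=1
  size 4 → [6,8,9,10]=1  [7,8,9,10]=3
  size 5 → [6,7,8,9,10]=4
  size 6 → [5,6,7,8,9,10]=4
  size 7 → [2,5,6,7,8,9,10]=4  [4,5,6,7,8,9,10]=4
  size 8 → [2,4,5,6,7,8,9,10]=8  [3,4,5,6,7,8,9,10]=4
  size 9 → [1,3,4,5,6,7,8,9,10]=4  [2,3,4,5,6,7,8,9,10]=12
  first=0(c) contributes 16

16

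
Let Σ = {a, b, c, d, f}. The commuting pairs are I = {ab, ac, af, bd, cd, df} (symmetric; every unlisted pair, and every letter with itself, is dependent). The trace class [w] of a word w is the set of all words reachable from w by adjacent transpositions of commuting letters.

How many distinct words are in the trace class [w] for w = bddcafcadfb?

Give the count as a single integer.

462

#0=b has no predecessor
#1=d has no predecessor
#2=d depends on [1:d]
#3=c depends on [0:b]
#4=a depends on [2:d]
#5=f depends on [3:c]
#6=c depends on [5:f]
#7=a depends on [4:a]
#8=d depends on [7:a]
#9=f depends on [6:c]
#10=b depends on [9:f]
sources: [0:b, 1:d]
N(rest) = Σ N(rest − s) over sources s of rest; N(one piece) = 1:
  size 1 → [8]=1  [10]=1
  size 2 → [7,8]=1  [8,10]=2  [9,10]=1
  size 3 → [4,7,8]=1  [6,9,10]=1  [7,8,10]=3  [8,9,10]=3
  size 4 → [2,4,7,8]=1  [4,7,8,10]=4  [5,6,9,10]=1  [6,8,9,10]=4  [7,8,9,10]=6
  size 5 → [1,2,4,7,8]=1  [2,4,7,8,10]=5  [3,5,6,9,10]=1  [4,7,8,9,10]=10  [5,6,8,9,10]=5  [6,7,8,9,10]=10
  size 6 → [0,3,5,6,9,10]=1  [1,2,4,7,8,10]=6  [2,4,7,8,9,10]=15  [3,5,6,8,9,10]=6  [4,6,7,8,9,10]=20  [5,6,7,8,9,10]=15
  size 7 → [0,3,5,6,8,9,10]=7  [1,2,4,7,8,9,10]=21  [2,4,6,7,8,9,10]=35  [3,5,6,7,8,9,10]=21  [4,5,6,7,8,9,10]=35
  size 8 → [0,3,5,6,7,8,9,10]=28  [1,2,4,6,7,8,9,10]=56  [2,4,5,6,7,8,9,10]=70  [3,4,5,6,7,8,9,10]=56
  size 9 → [0,3,4,5,6,7,8,9,10]=84  [1,2,4,5,6,7,8,9,10]=126  [2,3,4,5,6,7,8,9,10]=126
  first=0(b) contributes 252
  first=1(d) contributes 210
|[w]| = 462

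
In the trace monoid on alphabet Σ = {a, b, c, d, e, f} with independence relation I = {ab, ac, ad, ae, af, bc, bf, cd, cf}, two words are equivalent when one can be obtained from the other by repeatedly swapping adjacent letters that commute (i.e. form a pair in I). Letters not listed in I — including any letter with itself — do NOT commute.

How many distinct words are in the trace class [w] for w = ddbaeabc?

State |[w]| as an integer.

56

drop 0:d onto floor
drop 1:d onto {0:d}
drop 2:b onto {1:d}
drop 3:a onto floor
drop 4:e onto {2:b}
drop 5:a onto {3:a}
drop 6:b onto {4:e}
drop 7:c onto {4:e}
ground layer = {0:d, 3:a}
drop-orders for the pieces not yet dropped (sum over which currently-grounded one goes next):
  1 to go: {5} 1  {6} 1  {7} 1
  2 to go: {3,5} 1  {5,6} 2  {5,7} 2  {6,7} 2
  3 to go: {3,5,6} 3  {3,5,7} 3  {4,6,7} 2  {5,6,7} 6
  4 to go: {2,4,6,7} 2  {3,5,6,7} 12  {4,5,6,7} 8
  5 to go: {1,2,4,6,7} 2  {2,4,5,6,7} 10  {3,4,5,6,7} 20
  6 to go: {0,1,2,4,6,7} 2  {1,2,4,5,6,7} 12  {2,3,4,5,6,7} 30
  if 0:d drops first: 42 orders
  if 3:a drops first: 14 orders
heap linearizations: 56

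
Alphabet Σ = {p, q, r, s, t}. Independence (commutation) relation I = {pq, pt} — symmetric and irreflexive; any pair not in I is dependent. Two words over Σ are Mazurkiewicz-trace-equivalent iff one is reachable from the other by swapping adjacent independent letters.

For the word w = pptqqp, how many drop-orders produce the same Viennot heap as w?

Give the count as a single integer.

0(p) covers ∅
1(p) covers 0:p
2(t) covers ∅
3(q) covers 2:t
4(q) covers 3:q
5(p) covers 1:p
floor of heap: 0:p, 2:t
completions by unplaced set U, small U first (add the entries for U minus each lowest piece of U):
  |U|=1: {4}:1  {5}:1
  |U|=2: {1,5}:1  {3,4}:1  {4,5}:2
  |U|=3: {0,1,5}:1  {1,4,5}:3  {2,3,4}:1  {3,4,5}:3
  |U|=4: {0,1,4,5}:4  {1,3,4,5}:6  {2,3,4,5}:4
  start at 0(p): 10
  start at 2(t): 10
sum over floor = 20

20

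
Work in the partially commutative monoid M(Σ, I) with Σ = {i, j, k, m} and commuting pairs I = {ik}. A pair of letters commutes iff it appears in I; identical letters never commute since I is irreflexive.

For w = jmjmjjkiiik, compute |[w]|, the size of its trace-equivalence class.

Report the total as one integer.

10

0(j) covers ∅
1(m) covers 0:j
2(j) covers 1:m
3(m) covers 2:j
4(j) covers 3:m
5(j) covers 4:j
6(k) covers 5:j
7(i) covers 5:j
8(i) covers 7:i
9(i) covers 8:i
10(k) covers 6:k
floor of heap: 0:j
completions by unplaced set U, small U first (add the entries for U minus each lowest piece of U):
  |U|=1: {9}:1  {10}:1
  |U|=2: {6,10}:1  {8,9}:1  {9,10}:2
  |U|=3: {6,9,10}:3  {7,8,9}:1  {8,9,10}:3
  |U|=4: {6,8,9,10}:6  {7,8,9,10}:4
  |U|=5: {6,7,8,9,10}:10
  |U|=6: {5,6,7,8,9,10}:10
  |U|=7: {4,5,6,7,8,9,10}:10
  |U|=8: {3,4,5,6,7,8,9,10}:10
  |U|=9: {2,3,4,5,6,7,8,9,10}:10
  start at 0(j): 10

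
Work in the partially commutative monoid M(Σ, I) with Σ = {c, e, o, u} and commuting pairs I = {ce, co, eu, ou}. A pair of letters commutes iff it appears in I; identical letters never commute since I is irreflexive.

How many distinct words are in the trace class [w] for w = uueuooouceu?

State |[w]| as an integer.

piece 0:u — minimal
piece 1:u rests on {0:u}
piece 2:e — minimal
piece 3:u rests on {1:u}
piece 4:o rests on {2:e}
piece 5:o rests on {4:o}
piece 6:o rests on {5:o}
piece 7:u rests on {3:u}
piece 8:c rests on {7:u}
piece 9:e rests on {6:o}
piece 10:u rests on {8:c}
minimal pieces: {0:u, 2:e}
ways to finish when only these pieces remain (= sum over removing one remaining piece with nothing left below it):
  1 left: {9}→1  {10}→1
  2 left: {6,9}→1  {8,10}→1  {9,10}→2
  3 left: {5,6,9}→1  {6,9,10}→3  {7,8,10}→1  {8,9,10}→3
  4 left: {3,7,8,10}→1  {4,5,6,9}→1  {5,6,9,10}→4  {6,8,9,10}→6  {7,8,9,10}→4
  5 left: {1,3,7,8,10}→1  {2,4,5,6,9}→1  {3,7,8,9,10}→5  {4,5,6,9,10}→5  {5,6,8,9,10}→10  {6,7,8,9,10}→10
  6 left: {0,1,3,7,8,10}→1  {1,3,7,8,9,10}→6  {2,4,5,6,9,10}→6  {3,6,7,8,9,10}→15  {4,5,6,8,9,10}→15  {5,6,7,8,9,10}→20
  7 left: {0,1,3,7,8,9,10}→7  {1,3,6,7,8,9,10}→21  {2,4,5,6,8,9,10}→21  {3,5,6,7,8,9,10}→35  {4,5,6,7,8,9,10}→35
  8 left: {0,1,3,6,7,8,9,10}→28  {1,3,5,6,7,8,9,10}→56  {2,4,5,6,7,8,9,10}→56  {3,4,5,6,7,8,9,10}→70
  9 left: {0,1,3,5,6,7,8,9,10}→84  {1,3,4,5,6,7,8,9,10}→126  {2,3,4,5,6,7,8,9,10}→126
  placing 0:u first → 252 extensions
  placing 2:e first → 210 extensions
total linear extensions = 462

462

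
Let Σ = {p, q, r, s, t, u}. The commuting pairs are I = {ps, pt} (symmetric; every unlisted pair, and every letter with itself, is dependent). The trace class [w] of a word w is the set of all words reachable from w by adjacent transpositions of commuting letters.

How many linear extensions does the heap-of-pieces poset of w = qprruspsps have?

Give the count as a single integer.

piece 0:q — minimal
piece 1:p rests on {0:q}
piece 2:r rests on {1:p}
piece 3:r rests on {2:r}
piece 4:u rests on {3:r}
piece 5:s rests on {4:u}
piece 6:p rests on {4:u}
piece 7:s rests on {5:s}
piece 8:p rests on {6:p}
piece 9:s rests on {7:s}
minimal pieces: {0:q}
ways to finish when only these pieces remain (= sum over removing one remaining piece with nothing left below it):
  1 left: {8}→1  {9}→1
  2 left: {6,8}→1  {7,9}→1  {8,9}→2
  3 left: {5,7,9}→1  {6,8,9}→3  {7,8,9}→3
  4 left: {5,7,8,9}→4  {6,7,8,9}→6
  5 left: {5,6,7,8,9}→10
  6 left: {4,5,6,7,8,9}→10
  7 left: {3,4,5,6,7,8,9}→10
  8 left: {2,3,4,5,6,7,8,9}→10
  placing 0:q first → 10 extensions

10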